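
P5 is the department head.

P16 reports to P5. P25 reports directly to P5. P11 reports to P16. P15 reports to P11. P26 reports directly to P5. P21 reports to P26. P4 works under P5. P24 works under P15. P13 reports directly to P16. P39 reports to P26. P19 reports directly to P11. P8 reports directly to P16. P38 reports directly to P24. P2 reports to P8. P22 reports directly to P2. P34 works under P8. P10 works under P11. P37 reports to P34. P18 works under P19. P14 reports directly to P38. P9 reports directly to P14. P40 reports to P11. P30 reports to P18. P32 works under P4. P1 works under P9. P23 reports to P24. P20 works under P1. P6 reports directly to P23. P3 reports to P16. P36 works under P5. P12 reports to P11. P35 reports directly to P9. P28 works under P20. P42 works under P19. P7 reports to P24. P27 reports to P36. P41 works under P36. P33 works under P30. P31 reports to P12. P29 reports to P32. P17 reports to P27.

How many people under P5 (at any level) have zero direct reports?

The people in P5's organization with no one reporting to them are P41, P17, P29, P39, P21, P25, P3, P37, P22, P13, P31, P40, P10, P42, P33, P7, P6, P35, P28. That is 19.

19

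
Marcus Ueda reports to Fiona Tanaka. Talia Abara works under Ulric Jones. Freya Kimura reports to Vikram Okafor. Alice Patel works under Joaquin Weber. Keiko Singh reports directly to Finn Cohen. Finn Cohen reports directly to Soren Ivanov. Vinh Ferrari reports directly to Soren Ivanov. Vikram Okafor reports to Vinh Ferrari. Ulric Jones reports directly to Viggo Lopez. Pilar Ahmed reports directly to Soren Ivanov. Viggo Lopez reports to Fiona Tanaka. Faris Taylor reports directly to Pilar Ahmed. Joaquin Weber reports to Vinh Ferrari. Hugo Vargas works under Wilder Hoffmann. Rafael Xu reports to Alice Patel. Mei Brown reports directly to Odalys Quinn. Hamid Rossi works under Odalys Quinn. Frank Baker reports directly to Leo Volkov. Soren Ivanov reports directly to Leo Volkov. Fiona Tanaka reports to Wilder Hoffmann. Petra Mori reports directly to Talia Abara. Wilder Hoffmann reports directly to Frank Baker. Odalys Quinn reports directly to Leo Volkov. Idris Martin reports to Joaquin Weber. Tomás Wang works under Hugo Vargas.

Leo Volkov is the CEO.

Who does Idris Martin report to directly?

Joaquin Weber

Idris Martin reports directly to Joaquin Weber.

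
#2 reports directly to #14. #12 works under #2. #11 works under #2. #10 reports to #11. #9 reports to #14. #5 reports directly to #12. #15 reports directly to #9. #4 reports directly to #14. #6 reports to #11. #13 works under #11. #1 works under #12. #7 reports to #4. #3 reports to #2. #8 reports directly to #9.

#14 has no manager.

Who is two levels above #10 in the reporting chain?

#2

#10 reports to #11, and #11 reports to #2. So #10's skip-level manager is #2.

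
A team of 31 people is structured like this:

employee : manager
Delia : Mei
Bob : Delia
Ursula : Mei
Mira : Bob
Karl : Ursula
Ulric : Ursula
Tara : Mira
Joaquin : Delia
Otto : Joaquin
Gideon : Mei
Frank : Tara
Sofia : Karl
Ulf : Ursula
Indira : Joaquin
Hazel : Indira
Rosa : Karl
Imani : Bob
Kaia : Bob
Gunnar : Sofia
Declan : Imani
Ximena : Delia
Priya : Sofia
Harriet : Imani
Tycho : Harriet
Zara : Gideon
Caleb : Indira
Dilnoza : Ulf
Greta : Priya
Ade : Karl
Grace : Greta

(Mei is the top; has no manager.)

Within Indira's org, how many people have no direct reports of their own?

2

The people in Indira's organization with no one reporting to them are Caleb, Hazel. That is 2.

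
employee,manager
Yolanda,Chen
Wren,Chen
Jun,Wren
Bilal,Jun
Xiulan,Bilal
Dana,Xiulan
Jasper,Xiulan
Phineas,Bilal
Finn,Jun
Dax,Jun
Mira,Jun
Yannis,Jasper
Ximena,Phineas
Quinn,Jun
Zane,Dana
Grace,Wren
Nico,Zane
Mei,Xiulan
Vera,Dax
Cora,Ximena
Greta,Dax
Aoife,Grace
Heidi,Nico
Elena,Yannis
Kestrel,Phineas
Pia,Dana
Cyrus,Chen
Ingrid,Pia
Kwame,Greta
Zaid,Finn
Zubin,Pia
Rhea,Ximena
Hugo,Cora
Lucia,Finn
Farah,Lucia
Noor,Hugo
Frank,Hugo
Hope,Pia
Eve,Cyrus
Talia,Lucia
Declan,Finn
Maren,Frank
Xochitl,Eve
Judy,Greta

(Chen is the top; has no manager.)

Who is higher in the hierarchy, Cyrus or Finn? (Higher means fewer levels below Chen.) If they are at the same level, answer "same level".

Cyrus

Cyrus is 1 level below Chen; Finn is 3. Cyrus is higher.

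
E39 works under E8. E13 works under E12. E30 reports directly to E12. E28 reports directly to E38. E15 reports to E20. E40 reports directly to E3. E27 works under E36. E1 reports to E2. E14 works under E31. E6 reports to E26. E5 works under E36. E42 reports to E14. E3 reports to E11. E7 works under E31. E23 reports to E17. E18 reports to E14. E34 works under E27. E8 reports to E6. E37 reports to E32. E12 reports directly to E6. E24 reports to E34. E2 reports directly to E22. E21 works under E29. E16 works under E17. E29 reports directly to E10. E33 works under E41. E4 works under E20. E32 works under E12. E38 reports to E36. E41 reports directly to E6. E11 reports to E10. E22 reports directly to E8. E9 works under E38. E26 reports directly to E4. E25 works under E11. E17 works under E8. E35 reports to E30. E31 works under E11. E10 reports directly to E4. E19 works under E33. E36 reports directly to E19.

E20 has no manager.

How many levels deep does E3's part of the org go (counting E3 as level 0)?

The longest chain under E3 runs E3 → E40, which is 1 level below E3.

1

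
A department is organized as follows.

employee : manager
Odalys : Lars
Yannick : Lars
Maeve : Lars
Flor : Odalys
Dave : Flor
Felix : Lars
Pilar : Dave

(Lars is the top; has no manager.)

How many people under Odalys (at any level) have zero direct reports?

The only person in Odalys's organization with no one reporting to them is Pilar. That is 1.

1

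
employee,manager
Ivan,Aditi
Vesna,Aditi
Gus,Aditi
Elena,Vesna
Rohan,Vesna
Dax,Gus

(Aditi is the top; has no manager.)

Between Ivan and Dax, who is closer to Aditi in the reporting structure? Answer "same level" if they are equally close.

Ivan

Ivan is 1 level below Aditi; Dax is 2. Ivan is higher.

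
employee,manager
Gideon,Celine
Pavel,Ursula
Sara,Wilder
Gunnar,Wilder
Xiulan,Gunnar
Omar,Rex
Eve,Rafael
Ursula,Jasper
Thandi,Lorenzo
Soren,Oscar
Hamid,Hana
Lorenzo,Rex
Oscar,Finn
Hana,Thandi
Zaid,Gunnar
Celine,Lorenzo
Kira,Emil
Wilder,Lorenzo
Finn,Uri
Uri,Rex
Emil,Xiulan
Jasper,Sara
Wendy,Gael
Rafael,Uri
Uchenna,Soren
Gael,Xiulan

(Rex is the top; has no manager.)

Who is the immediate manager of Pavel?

Ursula

Pavel reports directly to Ursula.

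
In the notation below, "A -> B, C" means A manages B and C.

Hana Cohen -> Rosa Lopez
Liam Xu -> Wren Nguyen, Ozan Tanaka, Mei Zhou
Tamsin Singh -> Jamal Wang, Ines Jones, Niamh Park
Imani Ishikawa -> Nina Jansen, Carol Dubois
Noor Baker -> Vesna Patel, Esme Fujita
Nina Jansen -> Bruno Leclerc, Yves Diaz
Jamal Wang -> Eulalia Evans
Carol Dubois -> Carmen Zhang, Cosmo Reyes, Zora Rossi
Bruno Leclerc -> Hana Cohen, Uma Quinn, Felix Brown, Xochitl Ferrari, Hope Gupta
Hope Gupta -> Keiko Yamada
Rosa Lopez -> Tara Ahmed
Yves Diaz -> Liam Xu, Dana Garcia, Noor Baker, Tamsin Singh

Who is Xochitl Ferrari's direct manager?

Xochitl Ferrari reports directly to Bruno Leclerc.

Bruno Leclerc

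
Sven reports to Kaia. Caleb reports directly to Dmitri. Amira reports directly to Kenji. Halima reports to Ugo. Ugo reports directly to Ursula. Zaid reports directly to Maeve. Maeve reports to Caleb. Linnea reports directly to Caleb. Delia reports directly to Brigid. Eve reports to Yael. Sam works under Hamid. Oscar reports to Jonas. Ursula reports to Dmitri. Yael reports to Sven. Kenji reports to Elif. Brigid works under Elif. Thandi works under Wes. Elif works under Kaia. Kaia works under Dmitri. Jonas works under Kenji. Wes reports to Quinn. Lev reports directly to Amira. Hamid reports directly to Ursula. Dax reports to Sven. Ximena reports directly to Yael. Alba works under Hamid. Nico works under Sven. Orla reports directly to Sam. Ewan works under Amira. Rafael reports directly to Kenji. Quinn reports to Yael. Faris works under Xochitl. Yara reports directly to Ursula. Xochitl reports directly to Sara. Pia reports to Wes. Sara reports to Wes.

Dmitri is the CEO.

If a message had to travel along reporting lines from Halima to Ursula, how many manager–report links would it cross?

2

Halima is in Ursula's organization: the chain from Halima up to Ursula is Halima → Ugo → Ursula, which is 2 links.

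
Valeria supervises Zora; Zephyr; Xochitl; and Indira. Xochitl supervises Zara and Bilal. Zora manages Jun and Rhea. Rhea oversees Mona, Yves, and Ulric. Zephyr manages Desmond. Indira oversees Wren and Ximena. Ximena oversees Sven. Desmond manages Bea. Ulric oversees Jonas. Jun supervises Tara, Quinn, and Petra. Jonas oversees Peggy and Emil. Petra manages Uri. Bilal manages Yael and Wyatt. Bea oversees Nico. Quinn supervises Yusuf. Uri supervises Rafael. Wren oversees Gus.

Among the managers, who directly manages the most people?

Valeria

Direct-report counts: Valeria has 4; Indira has 2; Wren has 1; Ximena has 1; Zephyr has 1; Desmond has 1; Bea has 1; Zora has 2; Jun has 3; Quinn has 1; Petra has 1; Uri has 1; Rhea has 3; Ulric has 1; Jonas has 2; Xochitl has 2; Bilal has 2. The largest is 4, held by Valeria.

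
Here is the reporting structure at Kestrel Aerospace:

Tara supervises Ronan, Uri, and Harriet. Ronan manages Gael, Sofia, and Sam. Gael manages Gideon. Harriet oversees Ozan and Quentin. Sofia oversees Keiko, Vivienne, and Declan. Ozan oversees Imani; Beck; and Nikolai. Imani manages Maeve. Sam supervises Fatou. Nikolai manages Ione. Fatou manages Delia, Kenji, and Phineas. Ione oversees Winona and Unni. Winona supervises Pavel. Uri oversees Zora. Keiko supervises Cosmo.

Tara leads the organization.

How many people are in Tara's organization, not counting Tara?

Tara directly manages Ronan, Harriet, Uri. Under Ronan: Sam, Fatou, Kenji, Delia, Phineas, Sofia, Declan, Keiko, Cosmo, Vivienne, Gael, Gideon (12). Under Harriet: Quentin, Ozan, Nikolai, Ione, Unni, Winona, Pavel, Beck, Imani, Maeve (10). Under Uri: Zora (1). So Tara's organization is 3 direct reports plus everyone under them: 13 + 11 + 2 = 26.

26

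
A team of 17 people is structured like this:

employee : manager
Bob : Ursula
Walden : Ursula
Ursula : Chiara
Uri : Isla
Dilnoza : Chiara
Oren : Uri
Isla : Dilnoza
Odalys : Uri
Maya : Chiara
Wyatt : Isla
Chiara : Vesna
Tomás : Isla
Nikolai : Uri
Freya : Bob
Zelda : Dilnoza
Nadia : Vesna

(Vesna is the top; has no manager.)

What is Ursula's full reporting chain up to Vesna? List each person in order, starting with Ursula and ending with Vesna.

Ursula -> Chiara -> Vesna

Ursula reports to Chiara. Chiara reports to Vesna. Vesna is at the top.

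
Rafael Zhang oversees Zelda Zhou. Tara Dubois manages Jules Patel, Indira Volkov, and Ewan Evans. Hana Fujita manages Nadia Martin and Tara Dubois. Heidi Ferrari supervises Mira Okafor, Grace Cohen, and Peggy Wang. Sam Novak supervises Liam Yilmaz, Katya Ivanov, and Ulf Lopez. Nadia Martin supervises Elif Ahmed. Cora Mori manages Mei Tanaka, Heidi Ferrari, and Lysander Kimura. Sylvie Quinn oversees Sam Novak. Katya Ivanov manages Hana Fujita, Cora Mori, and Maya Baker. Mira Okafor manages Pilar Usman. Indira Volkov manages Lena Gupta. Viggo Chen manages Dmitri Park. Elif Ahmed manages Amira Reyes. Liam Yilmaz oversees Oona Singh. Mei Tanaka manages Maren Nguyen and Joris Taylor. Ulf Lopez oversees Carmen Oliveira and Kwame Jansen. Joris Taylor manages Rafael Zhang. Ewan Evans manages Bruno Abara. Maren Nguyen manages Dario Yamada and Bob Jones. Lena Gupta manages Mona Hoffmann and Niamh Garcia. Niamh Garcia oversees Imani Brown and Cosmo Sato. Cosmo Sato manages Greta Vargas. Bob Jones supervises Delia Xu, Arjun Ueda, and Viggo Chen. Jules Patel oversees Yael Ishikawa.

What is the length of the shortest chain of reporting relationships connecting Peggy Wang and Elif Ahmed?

Peggy Wang is 3 levels below Katya Ivanov, and Elif Ahmed is 3 levels below Katya Ivanov (their lowest common manager). The shortest path runs up from Peggy Wang to Katya Ivanov and back down to Elif Ahmed: 3 + 3 = 6 links.

6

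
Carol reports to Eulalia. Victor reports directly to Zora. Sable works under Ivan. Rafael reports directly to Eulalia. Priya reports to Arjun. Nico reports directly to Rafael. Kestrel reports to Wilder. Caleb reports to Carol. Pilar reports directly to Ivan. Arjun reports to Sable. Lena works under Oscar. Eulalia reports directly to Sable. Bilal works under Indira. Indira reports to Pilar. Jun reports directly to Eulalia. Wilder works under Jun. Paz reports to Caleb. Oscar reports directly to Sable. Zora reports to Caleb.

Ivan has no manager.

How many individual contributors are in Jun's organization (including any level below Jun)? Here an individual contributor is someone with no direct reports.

1

The only person in Jun's organization with no one reporting to them is Kestrel. That is 1.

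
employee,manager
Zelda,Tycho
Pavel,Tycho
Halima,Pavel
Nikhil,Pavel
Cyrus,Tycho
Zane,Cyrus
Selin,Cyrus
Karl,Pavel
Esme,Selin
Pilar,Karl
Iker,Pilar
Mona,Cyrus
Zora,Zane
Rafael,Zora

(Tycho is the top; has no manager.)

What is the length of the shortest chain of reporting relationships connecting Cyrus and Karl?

Cyrus is 1 level below Tycho, and Karl is 2 levels below Tycho (their lowest common manager). The shortest path runs up from Cyrus to Tycho and back down to Karl: 1 + 2 = 3 links.

3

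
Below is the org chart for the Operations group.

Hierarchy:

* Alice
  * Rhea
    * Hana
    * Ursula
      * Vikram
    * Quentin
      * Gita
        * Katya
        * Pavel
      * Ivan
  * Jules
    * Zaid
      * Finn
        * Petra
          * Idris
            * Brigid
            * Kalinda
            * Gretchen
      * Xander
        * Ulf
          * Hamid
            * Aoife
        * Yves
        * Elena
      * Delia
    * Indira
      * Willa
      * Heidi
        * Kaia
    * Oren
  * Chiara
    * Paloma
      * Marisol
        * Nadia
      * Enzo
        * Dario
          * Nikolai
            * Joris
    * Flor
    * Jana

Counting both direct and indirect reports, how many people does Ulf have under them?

Ulf directly manages Hamid. Under Hamid: Aoife (1). That's 2 in total.

2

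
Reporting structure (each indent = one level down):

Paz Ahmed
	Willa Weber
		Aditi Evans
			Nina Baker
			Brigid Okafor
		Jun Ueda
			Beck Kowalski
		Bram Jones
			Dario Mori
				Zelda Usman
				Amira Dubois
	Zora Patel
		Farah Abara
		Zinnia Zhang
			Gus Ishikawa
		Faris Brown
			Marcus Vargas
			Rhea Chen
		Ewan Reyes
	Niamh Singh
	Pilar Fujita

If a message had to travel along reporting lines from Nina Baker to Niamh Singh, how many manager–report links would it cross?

4

Nina Baker is 3 levels below Paz Ahmed, and Niamh Singh is 1 level below Paz Ahmed (their lowest common manager). The shortest path runs up from Nina Baker to Paz Ahmed and back down to Niamh Singh: 3 + 1 = 4 links.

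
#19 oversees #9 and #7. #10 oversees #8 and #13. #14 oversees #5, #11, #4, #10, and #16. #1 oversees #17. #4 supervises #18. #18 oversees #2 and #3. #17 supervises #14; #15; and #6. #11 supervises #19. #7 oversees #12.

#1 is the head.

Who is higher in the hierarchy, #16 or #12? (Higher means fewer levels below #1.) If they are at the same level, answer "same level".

#16 is 3 levels below #1; #12 is 6. #16 is higher.

#16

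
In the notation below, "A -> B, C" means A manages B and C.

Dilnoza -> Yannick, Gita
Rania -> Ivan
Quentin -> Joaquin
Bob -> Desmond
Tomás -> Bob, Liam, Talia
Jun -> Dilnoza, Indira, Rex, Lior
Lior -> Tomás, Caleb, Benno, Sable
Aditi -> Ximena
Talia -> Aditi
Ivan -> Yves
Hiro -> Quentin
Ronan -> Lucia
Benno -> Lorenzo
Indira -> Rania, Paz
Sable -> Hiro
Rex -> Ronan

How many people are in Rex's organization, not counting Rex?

Rex directly manages Ronan. Under Ronan: Lucia (1). That's 2 in total.

2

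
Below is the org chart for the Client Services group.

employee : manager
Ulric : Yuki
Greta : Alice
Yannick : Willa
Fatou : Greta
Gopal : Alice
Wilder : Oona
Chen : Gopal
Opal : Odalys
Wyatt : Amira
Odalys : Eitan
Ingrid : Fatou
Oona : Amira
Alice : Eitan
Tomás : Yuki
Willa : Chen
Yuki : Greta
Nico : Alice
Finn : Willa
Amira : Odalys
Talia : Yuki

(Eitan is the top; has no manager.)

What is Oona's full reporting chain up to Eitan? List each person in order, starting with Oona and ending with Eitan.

Oona reports to Amira. Amira reports to Odalys. Odalys reports to Eitan. Eitan is at the top.

Oona -> Amira -> Odalys -> Eitan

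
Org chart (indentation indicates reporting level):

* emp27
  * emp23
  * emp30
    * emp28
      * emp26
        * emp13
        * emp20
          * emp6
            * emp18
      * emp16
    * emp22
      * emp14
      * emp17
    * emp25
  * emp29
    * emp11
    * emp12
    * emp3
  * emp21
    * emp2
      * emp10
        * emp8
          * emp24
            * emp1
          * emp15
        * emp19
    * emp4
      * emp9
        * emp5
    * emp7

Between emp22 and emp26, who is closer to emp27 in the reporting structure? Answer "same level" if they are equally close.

emp22

emp22 is 2 levels below emp27; emp26 is 3. emp22 is higher.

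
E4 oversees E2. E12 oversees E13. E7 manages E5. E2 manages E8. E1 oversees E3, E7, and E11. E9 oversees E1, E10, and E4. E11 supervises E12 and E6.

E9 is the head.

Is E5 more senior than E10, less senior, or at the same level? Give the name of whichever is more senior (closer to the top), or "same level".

E10

E5 is 3 levels below E9; E10 is 1. E10 is higher.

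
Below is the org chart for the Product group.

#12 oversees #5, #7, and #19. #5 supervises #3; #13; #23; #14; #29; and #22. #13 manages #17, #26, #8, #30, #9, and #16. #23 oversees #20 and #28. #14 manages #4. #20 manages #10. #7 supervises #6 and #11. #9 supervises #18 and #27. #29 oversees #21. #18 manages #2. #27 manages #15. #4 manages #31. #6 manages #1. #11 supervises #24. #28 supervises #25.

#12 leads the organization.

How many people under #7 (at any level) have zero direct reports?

The people in #7's organization with no one reporting to them are #24, #1. That is 2.

2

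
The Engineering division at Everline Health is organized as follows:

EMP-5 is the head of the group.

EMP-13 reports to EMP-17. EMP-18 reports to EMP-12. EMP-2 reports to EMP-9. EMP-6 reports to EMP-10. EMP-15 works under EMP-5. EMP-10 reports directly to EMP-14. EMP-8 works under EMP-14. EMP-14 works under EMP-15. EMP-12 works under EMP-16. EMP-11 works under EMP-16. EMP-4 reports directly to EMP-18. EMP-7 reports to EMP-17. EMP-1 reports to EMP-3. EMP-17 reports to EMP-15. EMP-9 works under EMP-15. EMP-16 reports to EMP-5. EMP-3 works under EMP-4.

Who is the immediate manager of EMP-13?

EMP-17

EMP-13 reports directly to EMP-17.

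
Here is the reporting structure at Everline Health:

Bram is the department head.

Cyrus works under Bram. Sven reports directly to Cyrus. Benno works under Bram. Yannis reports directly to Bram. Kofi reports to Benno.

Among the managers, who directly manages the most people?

Bram

Direct-report counts: Bram has 3; Benno has 1; Cyrus has 1. The largest is 3, held by Bram.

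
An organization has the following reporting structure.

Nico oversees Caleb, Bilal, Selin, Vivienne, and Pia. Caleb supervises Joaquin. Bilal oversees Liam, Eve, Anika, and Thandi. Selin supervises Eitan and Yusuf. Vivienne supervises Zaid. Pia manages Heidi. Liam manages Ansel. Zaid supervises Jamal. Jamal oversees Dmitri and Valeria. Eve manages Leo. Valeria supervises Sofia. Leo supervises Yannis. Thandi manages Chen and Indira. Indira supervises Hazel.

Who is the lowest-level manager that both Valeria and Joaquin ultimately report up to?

Valeria's chain of managers is Jamal, Zaid, Vivienne, Nico. Joaquin's chain of managers is Caleb, Nico. The first manager that appears in both chains is Nico.

Nico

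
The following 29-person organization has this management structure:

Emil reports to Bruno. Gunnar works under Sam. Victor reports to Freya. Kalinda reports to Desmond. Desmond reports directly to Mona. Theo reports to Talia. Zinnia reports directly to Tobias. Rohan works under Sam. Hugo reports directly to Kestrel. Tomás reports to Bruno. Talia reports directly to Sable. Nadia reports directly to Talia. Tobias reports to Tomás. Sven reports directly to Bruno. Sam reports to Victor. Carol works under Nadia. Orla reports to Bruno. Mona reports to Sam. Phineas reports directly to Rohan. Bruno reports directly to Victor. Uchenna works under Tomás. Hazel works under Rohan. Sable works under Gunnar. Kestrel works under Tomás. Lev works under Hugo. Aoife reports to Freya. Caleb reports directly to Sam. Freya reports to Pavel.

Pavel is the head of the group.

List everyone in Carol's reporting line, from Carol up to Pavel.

Carol -> Nadia -> Talia -> Sable -> Gunnar -> Sam -> Victor -> Freya -> Pavel

Carol reports to Nadia. Nadia reports to Talia. Talia reports to Sable. Sable reports to Gunnar. Gunnar reports to Sam. Sam reports to Victor. Victor reports to Freya. Freya reports to Pavel. Pavel is at the top.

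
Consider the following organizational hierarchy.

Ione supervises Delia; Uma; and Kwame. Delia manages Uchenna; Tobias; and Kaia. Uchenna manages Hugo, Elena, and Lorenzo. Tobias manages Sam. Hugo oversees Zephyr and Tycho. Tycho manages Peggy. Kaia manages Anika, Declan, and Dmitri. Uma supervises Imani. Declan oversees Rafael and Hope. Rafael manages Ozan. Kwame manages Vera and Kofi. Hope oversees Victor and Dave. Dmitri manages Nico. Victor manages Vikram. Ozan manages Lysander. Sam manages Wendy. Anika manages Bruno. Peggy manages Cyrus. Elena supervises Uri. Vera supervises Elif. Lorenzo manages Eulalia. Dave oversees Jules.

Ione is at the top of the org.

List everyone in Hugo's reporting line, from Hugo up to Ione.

Hugo -> Uchenna -> Delia -> Ione

Hugo reports to Uchenna. Uchenna reports to Delia. Delia reports to Ione. Ione is at the top.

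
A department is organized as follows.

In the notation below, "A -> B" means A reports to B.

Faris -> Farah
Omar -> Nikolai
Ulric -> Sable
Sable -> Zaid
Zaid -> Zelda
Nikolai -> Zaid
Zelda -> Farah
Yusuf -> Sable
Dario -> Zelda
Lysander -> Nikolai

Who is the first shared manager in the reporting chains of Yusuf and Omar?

Zaid

Yusuf's chain of managers is Sable, Zaid, Zelda, Farah. Omar's chain of managers is Nikolai, Zaid, Zelda, Farah. The first manager that appears in both chains is Zaid.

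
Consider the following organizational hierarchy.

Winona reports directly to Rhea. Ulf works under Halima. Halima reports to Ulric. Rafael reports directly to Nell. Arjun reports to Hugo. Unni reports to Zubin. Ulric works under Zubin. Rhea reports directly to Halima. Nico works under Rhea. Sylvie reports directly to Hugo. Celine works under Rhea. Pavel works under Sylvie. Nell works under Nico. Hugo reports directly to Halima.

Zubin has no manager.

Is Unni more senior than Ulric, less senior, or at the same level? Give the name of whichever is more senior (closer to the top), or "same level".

same level

Both Unni and Ulric are 1 level below Zubin.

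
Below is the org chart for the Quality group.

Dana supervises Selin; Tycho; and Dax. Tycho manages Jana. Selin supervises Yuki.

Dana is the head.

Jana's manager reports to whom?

Jana reports to Tycho, and Tycho reports to Dana. So Jana's skip-level manager is Dana.

Dana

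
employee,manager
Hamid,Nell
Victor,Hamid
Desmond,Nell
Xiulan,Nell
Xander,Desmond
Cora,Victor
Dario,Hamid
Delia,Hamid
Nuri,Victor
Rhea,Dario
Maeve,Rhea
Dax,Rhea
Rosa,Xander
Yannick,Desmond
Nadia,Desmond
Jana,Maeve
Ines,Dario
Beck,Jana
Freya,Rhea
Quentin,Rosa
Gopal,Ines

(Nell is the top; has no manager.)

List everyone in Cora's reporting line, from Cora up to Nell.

Cora reports to Victor. Victor reports to Hamid. Hamid reports to Nell. Nell is at the top.

Cora -> Victor -> Hamid -> Nell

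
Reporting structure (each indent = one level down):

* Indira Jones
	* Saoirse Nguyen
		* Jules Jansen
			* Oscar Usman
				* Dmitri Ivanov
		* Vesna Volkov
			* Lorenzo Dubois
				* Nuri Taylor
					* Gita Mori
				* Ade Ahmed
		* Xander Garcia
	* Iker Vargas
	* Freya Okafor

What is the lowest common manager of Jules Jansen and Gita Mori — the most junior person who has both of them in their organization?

Jules Jansen's chain of managers is Saoirse Nguyen, Indira Jones. Gita Mori's chain of managers is Nuri Taylor, Lorenzo Dubois, Vesna Volkov, Saoirse Nguyen, Indira Jones. The first manager that appears in both chains is Saoirse Nguyen.

Saoirse Nguyen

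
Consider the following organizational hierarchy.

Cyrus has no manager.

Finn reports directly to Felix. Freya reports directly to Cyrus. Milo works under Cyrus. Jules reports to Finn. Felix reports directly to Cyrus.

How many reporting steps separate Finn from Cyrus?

2

Chain from Finn up to Cyrus: Finn → Felix → Cyrus. That is 2 steps up, so Finn is 2 levels below Cyrus.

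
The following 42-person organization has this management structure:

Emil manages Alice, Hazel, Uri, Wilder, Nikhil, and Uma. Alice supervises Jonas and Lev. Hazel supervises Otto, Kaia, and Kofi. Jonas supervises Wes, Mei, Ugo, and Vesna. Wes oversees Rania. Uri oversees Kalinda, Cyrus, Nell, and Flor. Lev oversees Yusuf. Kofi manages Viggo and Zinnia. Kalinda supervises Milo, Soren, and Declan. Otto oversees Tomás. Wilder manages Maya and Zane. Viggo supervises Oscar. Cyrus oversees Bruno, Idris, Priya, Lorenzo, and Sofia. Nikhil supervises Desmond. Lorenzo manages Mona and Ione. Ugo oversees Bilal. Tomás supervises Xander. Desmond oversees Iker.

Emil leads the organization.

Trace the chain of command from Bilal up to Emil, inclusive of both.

Bilal -> Ugo -> Jonas -> Alice -> Emil

Bilal reports to Ugo. Ugo reports to Jonas. Jonas reports to Alice. Alice reports to Emil. Emil is at the top.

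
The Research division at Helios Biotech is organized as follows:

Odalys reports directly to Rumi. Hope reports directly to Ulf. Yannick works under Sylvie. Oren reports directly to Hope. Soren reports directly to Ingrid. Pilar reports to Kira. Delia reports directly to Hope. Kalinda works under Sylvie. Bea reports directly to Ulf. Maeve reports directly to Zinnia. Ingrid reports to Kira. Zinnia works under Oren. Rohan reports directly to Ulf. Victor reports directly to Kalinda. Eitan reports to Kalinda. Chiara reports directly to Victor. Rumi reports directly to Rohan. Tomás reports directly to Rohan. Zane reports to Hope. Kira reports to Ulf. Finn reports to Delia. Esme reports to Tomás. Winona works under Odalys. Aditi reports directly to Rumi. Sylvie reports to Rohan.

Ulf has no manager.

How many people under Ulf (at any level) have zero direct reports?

12

The people in Ulf's organization with no one reporting to them are Yannick, Eitan, Chiara, Aditi, Winona, Esme, Bea, Finn, Zane, Maeve, Pilar, Soren. That is 12.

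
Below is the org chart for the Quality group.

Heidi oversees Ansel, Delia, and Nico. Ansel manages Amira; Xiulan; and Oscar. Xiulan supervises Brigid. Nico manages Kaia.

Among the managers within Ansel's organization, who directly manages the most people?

Direct-report counts within Ansel's organization: Ansel has 3; Xiulan has 1. The largest is 3, held by Ansel.

Ansel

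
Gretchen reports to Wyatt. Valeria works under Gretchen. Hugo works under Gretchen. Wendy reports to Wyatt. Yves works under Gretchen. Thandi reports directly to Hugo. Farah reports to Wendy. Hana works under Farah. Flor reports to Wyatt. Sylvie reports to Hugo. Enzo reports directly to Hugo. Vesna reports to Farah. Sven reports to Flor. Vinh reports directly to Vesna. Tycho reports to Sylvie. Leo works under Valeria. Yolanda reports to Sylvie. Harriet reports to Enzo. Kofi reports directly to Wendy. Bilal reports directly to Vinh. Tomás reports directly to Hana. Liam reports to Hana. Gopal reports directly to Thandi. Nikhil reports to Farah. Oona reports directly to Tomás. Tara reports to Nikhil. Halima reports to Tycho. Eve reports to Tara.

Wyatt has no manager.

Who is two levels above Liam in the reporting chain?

Farah

Liam reports to Hana, and Hana reports to Farah. So Liam's skip-level manager is Farah.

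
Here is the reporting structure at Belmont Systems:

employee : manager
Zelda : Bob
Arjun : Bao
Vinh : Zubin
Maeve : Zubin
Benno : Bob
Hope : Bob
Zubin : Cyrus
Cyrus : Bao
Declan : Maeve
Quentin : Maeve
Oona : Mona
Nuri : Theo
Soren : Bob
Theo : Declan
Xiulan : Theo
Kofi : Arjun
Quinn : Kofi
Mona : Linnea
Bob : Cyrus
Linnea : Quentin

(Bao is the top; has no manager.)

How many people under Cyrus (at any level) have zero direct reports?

The people in Cyrus's organization with no one reporting to them are Vinh, Oona, Xiulan, Nuri, Hope, Benno, Zelda, Soren. That is 8.

8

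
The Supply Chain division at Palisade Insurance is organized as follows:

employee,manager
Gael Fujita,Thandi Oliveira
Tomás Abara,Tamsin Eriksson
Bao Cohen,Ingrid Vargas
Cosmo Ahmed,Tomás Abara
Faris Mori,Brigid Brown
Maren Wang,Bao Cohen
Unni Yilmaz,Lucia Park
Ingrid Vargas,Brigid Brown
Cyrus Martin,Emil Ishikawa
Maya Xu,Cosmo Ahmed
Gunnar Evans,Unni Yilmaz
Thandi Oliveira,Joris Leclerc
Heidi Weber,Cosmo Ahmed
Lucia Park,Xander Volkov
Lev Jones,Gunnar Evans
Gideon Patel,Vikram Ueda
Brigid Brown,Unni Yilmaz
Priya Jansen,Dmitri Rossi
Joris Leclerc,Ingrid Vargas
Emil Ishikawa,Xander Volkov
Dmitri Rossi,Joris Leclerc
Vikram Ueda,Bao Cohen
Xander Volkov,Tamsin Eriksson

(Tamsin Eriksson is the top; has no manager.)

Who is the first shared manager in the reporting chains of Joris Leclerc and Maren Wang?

Joris Leclerc's chain of managers is Ingrid Vargas, Brigid Brown, Unni Yilmaz, Lucia Park, Xander Volkov, Tamsin Eriksson. Maren Wang's chain of managers is Bao Cohen, Ingrid Vargas, Brigid Brown, Unni Yilmaz, Lucia Park, Xander Volkov, Tamsin Eriksson. The first manager that appears in both chains is Ingrid Vargas.

Ingrid Vargas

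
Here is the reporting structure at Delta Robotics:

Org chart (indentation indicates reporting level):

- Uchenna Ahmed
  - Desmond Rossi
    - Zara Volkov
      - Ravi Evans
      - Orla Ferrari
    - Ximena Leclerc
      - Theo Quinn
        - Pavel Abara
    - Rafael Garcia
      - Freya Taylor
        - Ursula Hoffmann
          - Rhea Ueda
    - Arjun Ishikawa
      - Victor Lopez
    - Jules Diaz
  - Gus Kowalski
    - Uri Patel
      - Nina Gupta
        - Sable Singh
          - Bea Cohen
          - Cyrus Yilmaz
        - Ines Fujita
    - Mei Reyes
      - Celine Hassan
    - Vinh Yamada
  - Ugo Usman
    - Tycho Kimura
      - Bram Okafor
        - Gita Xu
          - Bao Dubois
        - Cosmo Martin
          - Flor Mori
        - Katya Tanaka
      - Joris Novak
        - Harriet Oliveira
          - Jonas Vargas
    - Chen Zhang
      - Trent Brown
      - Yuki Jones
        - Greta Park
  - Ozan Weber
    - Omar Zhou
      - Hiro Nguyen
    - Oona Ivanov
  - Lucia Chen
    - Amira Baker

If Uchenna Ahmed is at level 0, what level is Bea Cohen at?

Chain from Bea Cohen up to Uchenna Ahmed: Bea Cohen → Sable Singh → Nina Gupta → Uri Patel → Gus Kowalski → Uchenna Ahmed. That is 5 steps up, so Bea Cohen is 5 levels below Uchenna Ahmed.

5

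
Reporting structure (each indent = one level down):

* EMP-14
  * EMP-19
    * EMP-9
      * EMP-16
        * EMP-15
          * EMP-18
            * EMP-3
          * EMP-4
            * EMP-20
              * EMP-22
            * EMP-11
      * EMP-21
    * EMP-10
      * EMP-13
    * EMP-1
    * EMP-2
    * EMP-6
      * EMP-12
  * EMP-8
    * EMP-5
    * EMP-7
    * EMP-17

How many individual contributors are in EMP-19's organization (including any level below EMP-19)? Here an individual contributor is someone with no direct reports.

The people in EMP-19's organization with no one reporting to them are EMP-12, EMP-2, EMP-1, EMP-13, EMP-21, EMP-11, EMP-22, EMP-3. That is 8.

8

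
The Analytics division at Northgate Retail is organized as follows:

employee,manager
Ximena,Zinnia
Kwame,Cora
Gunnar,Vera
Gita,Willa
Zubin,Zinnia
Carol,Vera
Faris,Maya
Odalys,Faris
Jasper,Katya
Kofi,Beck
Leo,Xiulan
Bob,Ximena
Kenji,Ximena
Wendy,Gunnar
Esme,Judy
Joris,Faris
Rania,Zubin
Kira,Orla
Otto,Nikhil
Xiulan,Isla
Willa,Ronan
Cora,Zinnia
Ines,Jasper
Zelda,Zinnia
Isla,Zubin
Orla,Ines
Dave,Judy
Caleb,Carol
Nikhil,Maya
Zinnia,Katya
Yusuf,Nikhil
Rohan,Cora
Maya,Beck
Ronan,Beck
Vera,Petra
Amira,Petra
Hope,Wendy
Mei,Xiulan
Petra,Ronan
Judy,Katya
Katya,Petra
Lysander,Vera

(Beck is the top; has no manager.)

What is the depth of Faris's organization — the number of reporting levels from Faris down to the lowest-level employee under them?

The longest chain under Faris runs Faris → Odalys, which is 1 level below Faris.

1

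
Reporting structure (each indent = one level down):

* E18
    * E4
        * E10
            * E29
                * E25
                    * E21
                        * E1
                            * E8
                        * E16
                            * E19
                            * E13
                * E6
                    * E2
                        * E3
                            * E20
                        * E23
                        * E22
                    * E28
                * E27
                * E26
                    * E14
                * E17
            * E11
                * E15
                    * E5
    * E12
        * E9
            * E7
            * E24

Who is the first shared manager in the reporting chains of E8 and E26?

E8's chain of managers is E1, E21, E25, E29, E10, E4, E18. E26's chain of managers is E29, E10, E4, E18. The first manager that appears in both chains is E29.

E29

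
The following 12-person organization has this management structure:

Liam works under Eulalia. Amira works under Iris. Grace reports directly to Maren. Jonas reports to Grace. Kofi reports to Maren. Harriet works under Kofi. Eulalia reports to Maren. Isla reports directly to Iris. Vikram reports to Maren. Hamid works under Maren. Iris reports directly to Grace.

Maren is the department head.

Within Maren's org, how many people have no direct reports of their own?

The people in Maren's organization with no one reporting to them are Hamid, Jonas, Amira, Isla, Liam, Harriet, Vikram. That is 7.

7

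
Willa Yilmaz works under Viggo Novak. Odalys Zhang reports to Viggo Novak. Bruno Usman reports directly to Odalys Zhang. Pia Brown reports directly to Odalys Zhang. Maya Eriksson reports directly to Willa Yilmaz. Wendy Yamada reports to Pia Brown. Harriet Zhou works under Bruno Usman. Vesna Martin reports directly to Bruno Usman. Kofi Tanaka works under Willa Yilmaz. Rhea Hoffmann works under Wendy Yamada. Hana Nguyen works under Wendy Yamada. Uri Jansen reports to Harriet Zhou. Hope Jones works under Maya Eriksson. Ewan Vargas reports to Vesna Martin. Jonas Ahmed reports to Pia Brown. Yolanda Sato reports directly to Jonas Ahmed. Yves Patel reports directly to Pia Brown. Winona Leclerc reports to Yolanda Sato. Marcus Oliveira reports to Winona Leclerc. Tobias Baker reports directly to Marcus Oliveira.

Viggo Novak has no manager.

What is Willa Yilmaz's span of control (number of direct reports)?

Willa Yilmaz directly manages Maya Eriksson, Kofi Tanaka. That is 2 direct reports.

2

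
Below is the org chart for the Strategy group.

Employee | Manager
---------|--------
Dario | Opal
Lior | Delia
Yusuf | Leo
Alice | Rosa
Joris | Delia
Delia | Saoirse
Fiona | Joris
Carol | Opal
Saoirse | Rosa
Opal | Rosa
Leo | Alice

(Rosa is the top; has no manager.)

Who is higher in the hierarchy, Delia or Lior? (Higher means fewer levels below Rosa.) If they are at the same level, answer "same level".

Delia

Delia is 2 levels below Rosa; Lior is 3. Delia is higher.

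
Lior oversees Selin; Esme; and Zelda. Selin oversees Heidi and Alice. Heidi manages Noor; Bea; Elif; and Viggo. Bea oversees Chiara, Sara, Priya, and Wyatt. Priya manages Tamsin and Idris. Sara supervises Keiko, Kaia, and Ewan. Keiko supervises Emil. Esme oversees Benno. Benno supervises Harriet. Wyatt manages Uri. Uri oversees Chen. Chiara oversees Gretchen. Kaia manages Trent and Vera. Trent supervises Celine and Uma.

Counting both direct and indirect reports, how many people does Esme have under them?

2

Esme directly manages Benno. Under Benno: Harriet (1). That's 2 in total.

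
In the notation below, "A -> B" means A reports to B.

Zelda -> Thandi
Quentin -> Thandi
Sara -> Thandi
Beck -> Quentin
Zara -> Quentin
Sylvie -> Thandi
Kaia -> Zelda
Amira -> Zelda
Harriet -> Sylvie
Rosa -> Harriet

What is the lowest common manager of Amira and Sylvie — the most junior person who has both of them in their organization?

Thandi

Amira's chain of managers is Zelda, Thandi. Sylvie's chain of managers is Thandi. The first manager that appears in both chains is Thandi.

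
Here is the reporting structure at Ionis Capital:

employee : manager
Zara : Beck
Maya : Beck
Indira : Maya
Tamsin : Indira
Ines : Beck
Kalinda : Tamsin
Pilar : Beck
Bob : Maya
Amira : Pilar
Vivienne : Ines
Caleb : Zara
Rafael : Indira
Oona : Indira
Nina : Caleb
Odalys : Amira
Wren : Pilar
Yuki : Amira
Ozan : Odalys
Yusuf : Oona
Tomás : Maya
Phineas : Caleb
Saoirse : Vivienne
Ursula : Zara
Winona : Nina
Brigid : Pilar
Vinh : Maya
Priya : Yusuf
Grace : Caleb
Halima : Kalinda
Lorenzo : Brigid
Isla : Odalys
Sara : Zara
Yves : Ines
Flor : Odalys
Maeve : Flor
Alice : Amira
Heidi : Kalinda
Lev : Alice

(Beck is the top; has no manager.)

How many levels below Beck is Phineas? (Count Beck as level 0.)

Chain from Phineas up to Beck: Phineas → Caleb → Zara → Beck. That is 3 steps up, so Phineas is 3 levels below Beck.

3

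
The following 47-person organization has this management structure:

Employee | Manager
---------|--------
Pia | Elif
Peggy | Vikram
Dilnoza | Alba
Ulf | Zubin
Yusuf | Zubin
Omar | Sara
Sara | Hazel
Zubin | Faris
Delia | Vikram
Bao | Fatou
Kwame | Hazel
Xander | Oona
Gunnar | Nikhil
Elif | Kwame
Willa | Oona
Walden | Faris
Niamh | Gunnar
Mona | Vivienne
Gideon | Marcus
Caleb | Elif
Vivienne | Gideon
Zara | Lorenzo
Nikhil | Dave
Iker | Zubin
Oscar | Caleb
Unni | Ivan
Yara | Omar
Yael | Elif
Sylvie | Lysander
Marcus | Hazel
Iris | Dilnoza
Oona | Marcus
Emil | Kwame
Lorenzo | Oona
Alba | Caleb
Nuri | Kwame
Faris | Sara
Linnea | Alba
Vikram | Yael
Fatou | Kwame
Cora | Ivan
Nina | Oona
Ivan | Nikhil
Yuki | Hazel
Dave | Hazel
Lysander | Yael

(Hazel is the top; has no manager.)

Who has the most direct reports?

Hazel

Direct-report counts: Hazel has 5; Marcus has 2; Oona has 4; Lorenzo has 1; Gideon has 1; Vivienne has 1; Dave has 1; Nikhil has 2; Ivan has 2; Gunnar has 1; Sara has 2; Omar has 1; Faris has 2; Zubin has 3; Kwame has 4; Fatou has 1; Elif has 3; Caleb has 2; Alba has 2; Dilnoza has 1; Yael has 2; Vikram has 2; Lysander has 1. The largest is 5, held by Hazel.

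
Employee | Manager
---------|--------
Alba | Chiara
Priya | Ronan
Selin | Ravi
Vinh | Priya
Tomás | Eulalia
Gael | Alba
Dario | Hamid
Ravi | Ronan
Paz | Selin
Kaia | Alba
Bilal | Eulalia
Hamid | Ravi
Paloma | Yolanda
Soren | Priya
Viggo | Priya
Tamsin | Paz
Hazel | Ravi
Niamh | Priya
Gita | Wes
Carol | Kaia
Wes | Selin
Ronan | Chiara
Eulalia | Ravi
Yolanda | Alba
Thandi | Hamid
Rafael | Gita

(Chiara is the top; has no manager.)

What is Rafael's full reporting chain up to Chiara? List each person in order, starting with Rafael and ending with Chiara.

Rafael reports to Gita. Gita reports to Wes. Wes reports to Selin. Selin reports to Ravi. Ravi reports to Ronan. Ronan reports to Chiara. Chiara is at the top.

Rafael -> Gita -> Wes -> Selin -> Ravi -> Ronan -> Chiara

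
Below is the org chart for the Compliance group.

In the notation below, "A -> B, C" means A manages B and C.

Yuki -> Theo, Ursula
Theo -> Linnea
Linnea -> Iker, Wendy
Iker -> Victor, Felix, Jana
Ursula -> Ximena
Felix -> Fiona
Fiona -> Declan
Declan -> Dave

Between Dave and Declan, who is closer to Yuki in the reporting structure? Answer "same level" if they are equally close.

Declan

Dave is 7 levels below Yuki; Declan is 6. Declan is higher.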